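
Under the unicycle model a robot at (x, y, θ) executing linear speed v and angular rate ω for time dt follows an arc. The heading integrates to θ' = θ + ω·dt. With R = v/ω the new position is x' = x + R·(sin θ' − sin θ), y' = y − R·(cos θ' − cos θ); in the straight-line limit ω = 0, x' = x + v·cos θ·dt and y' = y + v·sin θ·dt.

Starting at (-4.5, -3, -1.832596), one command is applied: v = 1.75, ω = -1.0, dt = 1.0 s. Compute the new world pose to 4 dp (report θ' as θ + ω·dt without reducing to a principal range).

θ' = -1.8326 + -1.0·1.0 = -2.8326
R = v/ω = 1.75/-1.0 = -1.7500
x' = -4.5 + -1.7500·(sin -2.8326 − sin -1.8326) = -5.6582
y' = -3 − -1.7500·(cos -2.8326 − cos -1.8326) = -4.2142

(-5.6582, -4.2142, -2.8326)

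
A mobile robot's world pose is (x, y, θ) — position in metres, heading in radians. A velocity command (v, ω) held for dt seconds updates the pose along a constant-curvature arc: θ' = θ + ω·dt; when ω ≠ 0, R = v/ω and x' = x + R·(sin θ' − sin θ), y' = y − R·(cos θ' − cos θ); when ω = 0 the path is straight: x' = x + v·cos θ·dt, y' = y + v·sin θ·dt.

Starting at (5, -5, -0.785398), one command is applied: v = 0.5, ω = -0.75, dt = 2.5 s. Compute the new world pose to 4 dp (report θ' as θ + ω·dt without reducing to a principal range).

(4.8372, -6.0624, -2.6604)

θ' = -0.7854 + -0.75·2.5 = -2.6604
R = v/ω = 0.5/-0.75 = -0.6667
x' = 5 + -0.6667·(sin -2.6604 − sin -0.7854) = 4.8372
y' = -5 − -0.6667·(cos -2.6604 − cos -0.7854) = -6.0624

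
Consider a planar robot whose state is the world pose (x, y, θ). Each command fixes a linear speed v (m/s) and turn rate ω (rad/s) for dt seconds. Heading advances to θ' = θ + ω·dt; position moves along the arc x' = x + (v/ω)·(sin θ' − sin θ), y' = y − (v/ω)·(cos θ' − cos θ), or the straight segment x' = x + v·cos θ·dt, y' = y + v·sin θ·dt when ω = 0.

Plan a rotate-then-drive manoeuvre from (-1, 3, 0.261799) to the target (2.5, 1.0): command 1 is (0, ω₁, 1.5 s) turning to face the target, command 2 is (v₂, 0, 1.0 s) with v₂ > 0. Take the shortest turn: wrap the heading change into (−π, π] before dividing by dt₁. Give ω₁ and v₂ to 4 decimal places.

ω₁ = -0.5206, v₂ = 4.0311

heading to target = atan2(1−3, 2.5−-1) = -0.5191
Δθ = wrap(-0.5191 − 0.2618) = -0.7809; ω₁ = Δθ/dt₁ = -0.5206
distance = √((2.5−-1)² + (1−3)²) = 4.0311; v₂ = distance/dt₂ = 4.0311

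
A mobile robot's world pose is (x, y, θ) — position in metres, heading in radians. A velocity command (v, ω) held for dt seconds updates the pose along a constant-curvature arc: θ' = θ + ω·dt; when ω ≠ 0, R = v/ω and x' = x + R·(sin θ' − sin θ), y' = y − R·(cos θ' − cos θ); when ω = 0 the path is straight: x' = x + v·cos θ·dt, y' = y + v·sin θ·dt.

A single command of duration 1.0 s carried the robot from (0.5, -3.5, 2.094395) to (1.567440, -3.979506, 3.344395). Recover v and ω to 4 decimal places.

Δθ = 3.344395 − 2.094395 = 1.250000
ω = Δθ/dt = 1.250000/1.0 = 1.2500
R = Δx/(sin θ' − sin θ) = -1.0000
v = R·ω = -1.0000·1.2500 = -1.2500

v = -1.2500, ω = 1.2500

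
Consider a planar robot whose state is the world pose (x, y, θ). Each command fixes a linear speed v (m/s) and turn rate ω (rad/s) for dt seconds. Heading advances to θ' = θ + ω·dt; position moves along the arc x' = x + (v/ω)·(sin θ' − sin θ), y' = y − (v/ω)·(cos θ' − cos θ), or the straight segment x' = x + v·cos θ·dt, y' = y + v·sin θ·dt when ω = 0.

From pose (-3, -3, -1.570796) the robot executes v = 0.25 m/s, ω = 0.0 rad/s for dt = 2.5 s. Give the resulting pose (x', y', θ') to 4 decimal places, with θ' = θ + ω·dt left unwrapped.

(-3.0000, -3.6250, -1.5708)

θ' = -1.5708 + 0.0·2.5 = -1.5708
ω = 0 → straight: x' = -3 + 0.25·cos(-1.5708)·2.5 = -3.0000
y' = -3 + 0.25·sin(-1.5708)·2.5 = -3.6250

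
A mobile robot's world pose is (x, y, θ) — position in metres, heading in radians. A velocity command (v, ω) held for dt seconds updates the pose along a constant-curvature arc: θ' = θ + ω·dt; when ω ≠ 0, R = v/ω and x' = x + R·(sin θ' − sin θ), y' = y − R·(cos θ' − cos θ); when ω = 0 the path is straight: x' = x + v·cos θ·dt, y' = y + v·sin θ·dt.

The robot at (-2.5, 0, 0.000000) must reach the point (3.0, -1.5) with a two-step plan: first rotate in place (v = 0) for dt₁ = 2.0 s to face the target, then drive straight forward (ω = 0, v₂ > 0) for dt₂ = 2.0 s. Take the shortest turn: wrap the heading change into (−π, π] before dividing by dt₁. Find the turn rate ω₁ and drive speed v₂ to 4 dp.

ω₁ = -0.1331, v₂ = 2.8504

heading to target = atan2(-1.5−0, 3−-2.5) = -0.2663
Δθ = wrap(-0.2663 − 0.0000) = -0.2663; ω₁ = Δθ/dt₁ = -0.1331
distance = √((3−-2.5)² + (-1.5−0)²) = 5.7009; v₂ = distance/dt₂ = 2.8504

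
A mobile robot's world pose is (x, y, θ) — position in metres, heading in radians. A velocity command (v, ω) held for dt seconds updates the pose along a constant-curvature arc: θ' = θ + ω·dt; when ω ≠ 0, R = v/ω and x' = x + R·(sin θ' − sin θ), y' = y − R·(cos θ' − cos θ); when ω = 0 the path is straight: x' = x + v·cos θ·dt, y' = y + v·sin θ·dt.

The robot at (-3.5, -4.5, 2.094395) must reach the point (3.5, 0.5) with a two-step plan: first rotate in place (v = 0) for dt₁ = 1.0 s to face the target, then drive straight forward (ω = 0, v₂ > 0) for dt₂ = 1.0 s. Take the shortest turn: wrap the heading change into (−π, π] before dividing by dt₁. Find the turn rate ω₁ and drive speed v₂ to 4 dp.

heading to target = atan2(0.5−-4.5, 3.5−-3.5) = 0.6202
Δθ = wrap(0.6202 − 2.0944) = -1.4741; ω₁ = Δθ/dt₁ = -1.4741
distance = √((3.5−-3.5)² + (0.5−-4.5)²) = 8.6023; v₂ = distance/dt₂ = 8.6023

ω₁ = -1.4741, v₂ = 8.6023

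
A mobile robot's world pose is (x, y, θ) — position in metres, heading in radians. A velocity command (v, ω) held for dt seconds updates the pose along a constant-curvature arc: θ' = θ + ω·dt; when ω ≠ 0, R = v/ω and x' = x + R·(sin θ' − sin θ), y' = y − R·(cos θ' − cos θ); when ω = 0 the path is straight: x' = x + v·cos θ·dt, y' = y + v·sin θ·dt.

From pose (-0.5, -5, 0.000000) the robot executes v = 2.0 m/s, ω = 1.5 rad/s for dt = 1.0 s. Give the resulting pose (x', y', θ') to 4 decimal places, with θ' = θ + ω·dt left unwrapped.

(0.8300, -3.7610, 1.5000)

θ' = 0.0000 + 1.5·1.0 = 1.5000
R = v/ω = 2.0/1.5 = 1.3333
x' = -0.5 + 1.3333·(sin 1.5000 − sin 0.0000) = 0.8300
y' = -5 − 1.3333·(cos 1.5000 − cos 0.0000) = -3.7610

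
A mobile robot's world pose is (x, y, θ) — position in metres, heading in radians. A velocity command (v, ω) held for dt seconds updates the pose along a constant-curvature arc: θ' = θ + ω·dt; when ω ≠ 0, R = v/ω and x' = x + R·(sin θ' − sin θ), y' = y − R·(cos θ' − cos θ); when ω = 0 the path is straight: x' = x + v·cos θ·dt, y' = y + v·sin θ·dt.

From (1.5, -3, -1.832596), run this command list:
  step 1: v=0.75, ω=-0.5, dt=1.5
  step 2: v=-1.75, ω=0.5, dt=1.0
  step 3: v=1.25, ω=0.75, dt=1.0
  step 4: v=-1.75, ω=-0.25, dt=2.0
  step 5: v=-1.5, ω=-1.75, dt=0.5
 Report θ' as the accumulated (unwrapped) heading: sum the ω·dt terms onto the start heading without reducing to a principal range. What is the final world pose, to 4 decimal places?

step 1: θ'=-2.5826 (R=-1.5000) → pose (0.8466, -3.8835, -2.5826)
step 2: θ'=-2.0826 (R=-3.5000) → pose (2.0420, -2.6303, -2.0826)
step 3: θ'=-1.3326 (R=1.6667) → pose (1.8755, -3.8398, -1.3326)
step 4: θ'=-1.8326 (R=7.0000) → pose (1.9163, -0.3764, -1.8326)
step 5: θ'=-2.7076 (R=0.8571) → pose (2.3838, 0.1794, -2.7076)

(2.3838, 0.1794, -2.7076)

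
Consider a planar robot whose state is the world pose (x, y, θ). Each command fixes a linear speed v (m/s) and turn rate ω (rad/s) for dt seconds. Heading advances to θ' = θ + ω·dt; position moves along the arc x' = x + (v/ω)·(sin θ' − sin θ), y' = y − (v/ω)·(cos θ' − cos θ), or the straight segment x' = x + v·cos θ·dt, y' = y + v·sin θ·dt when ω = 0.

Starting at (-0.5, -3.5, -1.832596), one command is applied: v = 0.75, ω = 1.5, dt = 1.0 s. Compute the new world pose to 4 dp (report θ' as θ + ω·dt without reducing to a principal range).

(-0.1803, -4.1020, -0.3326)

θ' = -1.8326 + 1.5·1.0 = -0.3326
R = v/ω = 0.75/1.5 = 0.5000
x' = -0.5 + 0.5000·(sin -0.3326 − sin -1.8326) = -0.1803
y' = -3.5 − 0.5000·(cos -0.3326 − cos -1.8326) = -4.1020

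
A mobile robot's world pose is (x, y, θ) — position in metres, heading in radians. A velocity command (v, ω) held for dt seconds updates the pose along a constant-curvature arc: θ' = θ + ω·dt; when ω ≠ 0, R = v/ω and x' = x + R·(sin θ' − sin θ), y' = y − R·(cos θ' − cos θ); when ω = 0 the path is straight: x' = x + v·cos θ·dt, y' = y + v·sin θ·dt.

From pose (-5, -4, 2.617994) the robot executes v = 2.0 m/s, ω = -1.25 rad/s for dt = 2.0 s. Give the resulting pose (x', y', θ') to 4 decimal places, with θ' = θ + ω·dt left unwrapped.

(-4.3884, -1.0255, 0.1180)

θ' = 2.6180 + -1.25·2.0 = 0.1180
R = v/ω = 2.0/-1.25 = -1.6000
x' = -5 + -1.6000·(sin 0.1180 − sin 2.6180) = -4.3884
y' = -4 − -1.6000·(cos 0.1180 − cos 2.6180) = -1.0255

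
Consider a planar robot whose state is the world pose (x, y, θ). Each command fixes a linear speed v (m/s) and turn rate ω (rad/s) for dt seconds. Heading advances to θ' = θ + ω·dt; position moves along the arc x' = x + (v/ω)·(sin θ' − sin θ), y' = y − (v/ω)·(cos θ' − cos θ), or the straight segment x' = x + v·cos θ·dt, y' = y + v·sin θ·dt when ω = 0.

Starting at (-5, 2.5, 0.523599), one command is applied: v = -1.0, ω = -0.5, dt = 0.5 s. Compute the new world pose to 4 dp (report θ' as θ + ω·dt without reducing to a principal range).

(-5.4596, 2.3064, 0.2736)

θ' = 0.5236 + -0.5·0.5 = 0.2736
R = v/ω = -1.0/-0.5 = 2.0000
x' = -5 + 2.0000·(sin 0.2736 − sin 0.5236) = -5.4596
y' = 2.5 − 2.0000·(cos 0.2736 − cos 0.5236) = 2.3064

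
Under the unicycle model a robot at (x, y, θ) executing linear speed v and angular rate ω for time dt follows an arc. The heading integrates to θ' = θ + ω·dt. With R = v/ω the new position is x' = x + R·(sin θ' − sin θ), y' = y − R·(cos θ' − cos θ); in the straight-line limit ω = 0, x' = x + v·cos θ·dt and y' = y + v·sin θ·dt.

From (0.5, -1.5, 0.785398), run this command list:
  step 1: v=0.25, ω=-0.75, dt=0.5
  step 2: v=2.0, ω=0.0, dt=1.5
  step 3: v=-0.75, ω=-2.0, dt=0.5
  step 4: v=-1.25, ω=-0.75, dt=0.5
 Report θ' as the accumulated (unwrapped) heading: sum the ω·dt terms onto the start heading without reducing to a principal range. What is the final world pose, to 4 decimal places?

step 1: θ'=0.4104 (R=-0.3333) → pose (0.6027, -1.4300, 0.4104)
step 2: θ'=0.4104 (straight) → pose (3.3536, -0.2331, 0.4104)
step 3: θ'=-0.5896 (R=0.3750) → pose (2.9955, -0.2010, -0.5896)
step 4: θ'=-0.9646 (R=1.6667) → pose (2.5525, 0.2347, -0.9646)

(2.5525, 0.2347, -0.9646)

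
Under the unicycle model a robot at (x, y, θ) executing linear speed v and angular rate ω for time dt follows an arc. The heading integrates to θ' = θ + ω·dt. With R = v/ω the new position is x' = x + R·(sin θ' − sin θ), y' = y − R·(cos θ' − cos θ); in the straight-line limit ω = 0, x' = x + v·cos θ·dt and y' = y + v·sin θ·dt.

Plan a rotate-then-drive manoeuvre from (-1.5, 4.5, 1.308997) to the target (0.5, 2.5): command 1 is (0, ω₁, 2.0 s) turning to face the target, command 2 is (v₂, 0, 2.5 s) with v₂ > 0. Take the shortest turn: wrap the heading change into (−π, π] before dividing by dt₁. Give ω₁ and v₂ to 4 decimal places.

ω₁ = -1.0472, v₂ = 1.1314

heading to target = atan2(2.5−4.5, 0.5−-1.5) = -0.7854
Δθ = wrap(-0.7854 − 1.3090) = -2.0944; ω₁ = Δθ/dt₁ = -1.0472
distance = √((0.5−-1.5)² + (2.5−4.5)²) = 2.8284; v₂ = distance/dt₂ = 1.1314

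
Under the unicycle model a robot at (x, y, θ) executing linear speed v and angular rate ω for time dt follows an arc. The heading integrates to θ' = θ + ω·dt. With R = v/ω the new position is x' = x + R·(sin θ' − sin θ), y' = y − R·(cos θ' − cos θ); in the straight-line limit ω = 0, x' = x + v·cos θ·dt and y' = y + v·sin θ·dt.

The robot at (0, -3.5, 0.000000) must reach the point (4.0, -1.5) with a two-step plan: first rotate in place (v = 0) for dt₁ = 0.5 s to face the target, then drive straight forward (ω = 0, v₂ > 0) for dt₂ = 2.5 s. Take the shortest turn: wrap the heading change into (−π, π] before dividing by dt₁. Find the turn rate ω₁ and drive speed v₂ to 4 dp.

ω₁ = 0.9273, v₂ = 1.7889

heading to target = atan2(-1.5−-3.5, 4−0) = 0.4636
Δθ = wrap(0.4636 − 0.0000) = 0.4636; ω₁ = Δθ/dt₁ = 0.9273
distance = √((4−0)² + (-1.5−-3.5)²) = 4.4721; v₂ = distance/dt₂ = 1.7889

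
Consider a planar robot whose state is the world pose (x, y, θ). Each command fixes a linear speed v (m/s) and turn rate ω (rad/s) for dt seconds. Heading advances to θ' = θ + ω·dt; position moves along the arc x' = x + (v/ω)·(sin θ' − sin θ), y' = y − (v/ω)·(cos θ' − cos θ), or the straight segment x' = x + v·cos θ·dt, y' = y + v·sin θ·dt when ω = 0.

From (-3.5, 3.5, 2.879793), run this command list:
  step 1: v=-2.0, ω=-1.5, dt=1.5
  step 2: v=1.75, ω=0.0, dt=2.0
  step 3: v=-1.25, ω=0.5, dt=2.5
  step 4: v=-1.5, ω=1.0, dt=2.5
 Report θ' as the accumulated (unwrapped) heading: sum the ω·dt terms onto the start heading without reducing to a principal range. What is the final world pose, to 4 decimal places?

step 1: θ'=0.6298 (R=1.3333) → pose (-3.0598, 1.1346, 0.6298)
step 2: θ'=0.6298 (straight) → pose (-0.2313, 3.1960, 0.6298)
step 3: θ'=1.8798 (R=-2.5000) → pose (-1.1404, 0.4154, 1.8798)
step 4: θ'=4.3798 (R=-1.5000) → pose (1.7063, 0.3818, 4.3798)

(1.7063, 0.3818, 4.3798)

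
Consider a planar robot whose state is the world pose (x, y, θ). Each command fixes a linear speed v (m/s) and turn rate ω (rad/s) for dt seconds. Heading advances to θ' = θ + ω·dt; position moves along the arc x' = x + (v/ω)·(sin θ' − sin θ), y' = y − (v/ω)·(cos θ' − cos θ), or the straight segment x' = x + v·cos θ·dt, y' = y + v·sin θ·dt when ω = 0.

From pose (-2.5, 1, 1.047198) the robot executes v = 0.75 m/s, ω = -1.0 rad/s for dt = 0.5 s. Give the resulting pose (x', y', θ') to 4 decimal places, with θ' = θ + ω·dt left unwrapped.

(-2.2407, 1.2655, 0.5472)

θ' = 1.0472 + -1.0·0.5 = 0.5472
R = v/ω = 0.75/-1.0 = -0.7500
x' = -2.5 + -0.7500·(sin 0.5472 − sin 1.0472) = -2.2407
y' = 1 − -0.7500·(cos 0.5472 − cos 1.0472) = 1.2655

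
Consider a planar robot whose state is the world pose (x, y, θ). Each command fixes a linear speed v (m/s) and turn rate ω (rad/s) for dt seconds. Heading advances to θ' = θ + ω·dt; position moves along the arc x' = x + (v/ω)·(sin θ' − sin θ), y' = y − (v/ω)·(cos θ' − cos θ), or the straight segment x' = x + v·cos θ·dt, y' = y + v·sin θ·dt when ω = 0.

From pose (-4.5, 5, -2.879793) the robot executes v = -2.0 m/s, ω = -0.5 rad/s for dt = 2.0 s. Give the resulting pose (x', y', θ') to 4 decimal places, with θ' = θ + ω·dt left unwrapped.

(-0.7729, 4.0950, -3.8798)

θ' = -2.8798 + -0.5·2.0 = -3.8798
R = v/ω = -2.0/-0.5 = 4.0000
x' = -4.5 + 4.0000·(sin -3.8798 − sin -2.8798) = -0.7729
y' = 5 − 4.0000·(cos -3.8798 − cos -2.8798) = 4.0950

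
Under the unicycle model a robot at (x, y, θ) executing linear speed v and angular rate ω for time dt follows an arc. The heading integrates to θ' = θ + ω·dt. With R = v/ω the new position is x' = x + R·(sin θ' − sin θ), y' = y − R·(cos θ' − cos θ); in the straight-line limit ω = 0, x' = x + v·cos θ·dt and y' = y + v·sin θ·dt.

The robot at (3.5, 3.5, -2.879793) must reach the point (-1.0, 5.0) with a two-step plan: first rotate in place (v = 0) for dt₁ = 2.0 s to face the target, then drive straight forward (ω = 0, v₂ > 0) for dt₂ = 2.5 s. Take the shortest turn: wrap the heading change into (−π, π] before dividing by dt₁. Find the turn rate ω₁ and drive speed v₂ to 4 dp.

heading to target = atan2(5−3.5, -1−3.5) = 2.8198
Δθ = wrap(2.8198 − -2.8798) = -0.5836; ω₁ = Δθ/dt₁ = -0.2918
distance = √((-1−3.5)² + (5−3.5)²) = 4.7434; v₂ = distance/dt₂ = 1.8974

ω₁ = -0.2918, v₂ = 1.8974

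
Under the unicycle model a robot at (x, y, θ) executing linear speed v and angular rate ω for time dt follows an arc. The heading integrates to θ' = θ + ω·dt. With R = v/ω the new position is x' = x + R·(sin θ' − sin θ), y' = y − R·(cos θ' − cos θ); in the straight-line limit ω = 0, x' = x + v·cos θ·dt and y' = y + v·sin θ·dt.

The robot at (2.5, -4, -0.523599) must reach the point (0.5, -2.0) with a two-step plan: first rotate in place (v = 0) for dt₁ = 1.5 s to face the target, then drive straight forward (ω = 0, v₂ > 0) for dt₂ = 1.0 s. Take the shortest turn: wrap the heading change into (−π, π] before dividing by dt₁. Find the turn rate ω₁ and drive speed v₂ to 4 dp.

ω₁ = 1.9199, v₂ = 2.8284

heading to target = atan2(-2−-4, 0.5−2.5) = 2.3562
Δθ = wrap(2.3562 − -0.5236) = 2.8798; ω₁ = Δθ/dt₁ = 1.9199
distance = √((0.5−2.5)² + (-2−-4)²) = 2.8284; v₂ = distance/dt₂ = 2.8284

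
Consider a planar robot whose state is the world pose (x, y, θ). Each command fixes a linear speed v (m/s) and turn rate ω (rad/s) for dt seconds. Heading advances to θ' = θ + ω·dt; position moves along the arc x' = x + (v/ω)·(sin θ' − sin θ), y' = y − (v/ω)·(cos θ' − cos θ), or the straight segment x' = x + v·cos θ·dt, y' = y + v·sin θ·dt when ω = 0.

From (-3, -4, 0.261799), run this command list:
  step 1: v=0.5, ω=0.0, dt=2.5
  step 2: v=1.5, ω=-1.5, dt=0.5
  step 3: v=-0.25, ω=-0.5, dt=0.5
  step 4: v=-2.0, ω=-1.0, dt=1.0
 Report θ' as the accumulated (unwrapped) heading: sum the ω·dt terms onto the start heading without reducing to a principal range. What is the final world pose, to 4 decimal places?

step 1: θ'=0.2618 (straight) → pose (-1.7926, -3.6765, 0.2618)
step 2: θ'=-0.4882 (R=-1.0000) → pose (-1.0647, -3.7592, -0.4882)
step 3: θ'=-0.7382 (R=0.5000) → pose (-1.1667, -3.6875, -0.7382)
step 4: θ'=-1.7382 (R=2.0000) → pose (-1.7928, -1.8749, -1.7382)

(-1.7928, -1.8749, -1.7382)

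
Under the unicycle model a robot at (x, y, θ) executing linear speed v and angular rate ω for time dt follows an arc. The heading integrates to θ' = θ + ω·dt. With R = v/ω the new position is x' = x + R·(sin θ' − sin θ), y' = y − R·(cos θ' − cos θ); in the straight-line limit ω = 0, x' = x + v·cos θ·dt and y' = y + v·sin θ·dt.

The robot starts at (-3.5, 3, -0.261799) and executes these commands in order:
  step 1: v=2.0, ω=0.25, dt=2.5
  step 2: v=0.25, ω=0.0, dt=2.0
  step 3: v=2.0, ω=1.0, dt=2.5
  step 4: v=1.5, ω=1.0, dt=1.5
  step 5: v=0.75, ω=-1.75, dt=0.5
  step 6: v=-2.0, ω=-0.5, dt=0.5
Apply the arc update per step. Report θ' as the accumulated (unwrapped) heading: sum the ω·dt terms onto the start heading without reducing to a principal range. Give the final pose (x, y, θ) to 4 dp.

(0.6134, 6.2532, 3.2382)

step 1: θ'=0.3632 (R=8.0000) → pose (1.4127, 3.2493, 0.3632)
step 2: θ'=0.3632 (straight) → pose (1.8801, 3.4269, 0.3632)
step 3: θ'=2.8632 (R=2.0000) → pose (1.7192, 7.2195, 2.8632)
step 4: θ'=4.3632 (R=1.5000) → pose (-0.1025, 6.2904, 4.3632)
step 5: θ'=3.4882 (R=-0.4286) → pose (-0.3596, 6.0340, 3.4882)
step 6: θ'=3.2382 (R=4.0000) → pose (0.6134, 6.2532, 3.2382)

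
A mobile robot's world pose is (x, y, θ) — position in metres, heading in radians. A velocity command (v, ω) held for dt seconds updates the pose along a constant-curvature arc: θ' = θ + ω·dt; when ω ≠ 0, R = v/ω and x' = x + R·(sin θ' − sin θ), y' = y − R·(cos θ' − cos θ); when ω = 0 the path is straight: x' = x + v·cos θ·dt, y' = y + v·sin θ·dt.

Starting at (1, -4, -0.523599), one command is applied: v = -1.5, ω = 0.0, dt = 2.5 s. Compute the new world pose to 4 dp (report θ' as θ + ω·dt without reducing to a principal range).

θ' = -0.5236 + 0.0·2.5 = -0.5236
ω = 0 → straight: x' = 1 + -1.5·cos(-0.5236)·2.5 = -2.2476
y' = -4 + -1.5·sin(-0.5236)·2.5 = -2.1250

(-2.2476, -2.1250, -0.5236)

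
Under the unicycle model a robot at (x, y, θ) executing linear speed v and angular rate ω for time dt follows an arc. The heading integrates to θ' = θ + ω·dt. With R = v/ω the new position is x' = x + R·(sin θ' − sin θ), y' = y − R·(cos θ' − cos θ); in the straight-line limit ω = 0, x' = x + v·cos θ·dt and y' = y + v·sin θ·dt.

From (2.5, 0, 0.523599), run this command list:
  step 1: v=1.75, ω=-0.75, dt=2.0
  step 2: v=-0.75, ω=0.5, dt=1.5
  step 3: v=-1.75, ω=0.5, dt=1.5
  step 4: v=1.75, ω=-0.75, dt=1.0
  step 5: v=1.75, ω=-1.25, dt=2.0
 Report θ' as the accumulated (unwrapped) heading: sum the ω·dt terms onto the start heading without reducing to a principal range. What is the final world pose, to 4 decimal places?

(4.0990, -2.8642, -2.7264)

step 1: θ'=-0.9764 (R=-2.3333) → pose (5.5998, -0.7140, -0.9764)
step 2: θ'=-0.2264 (R=-1.5000) → pose (4.6938, -0.0923, -0.2264)
step 3: θ'=0.5236 (R=-3.5000) → pose (2.1581, -0.4719, 0.5236)
step 4: θ'=-0.2264 (R=-2.3333) → pose (3.8486, -0.2189, -0.2264)
step 5: θ'=-2.7264 (R=-1.4000) → pose (4.0990, -2.8642, -2.7264)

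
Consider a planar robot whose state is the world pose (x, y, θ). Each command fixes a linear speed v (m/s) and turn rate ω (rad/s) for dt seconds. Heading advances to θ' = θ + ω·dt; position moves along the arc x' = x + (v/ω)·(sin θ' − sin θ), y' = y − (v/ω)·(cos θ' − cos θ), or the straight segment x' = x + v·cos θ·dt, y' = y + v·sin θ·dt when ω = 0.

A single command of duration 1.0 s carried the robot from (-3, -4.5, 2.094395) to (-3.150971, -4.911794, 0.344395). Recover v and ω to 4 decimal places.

v = -0.5000, ω = -1.7500

Δθ = 0.344395 − 2.094395 = -1.750000
ω = Δθ/dt = -1.750000/1.0 = -1.7500
R = −Δy/(cos θ' − cos θ) = 0.2857
v = R·ω = 0.2857·-1.7500 = -0.5000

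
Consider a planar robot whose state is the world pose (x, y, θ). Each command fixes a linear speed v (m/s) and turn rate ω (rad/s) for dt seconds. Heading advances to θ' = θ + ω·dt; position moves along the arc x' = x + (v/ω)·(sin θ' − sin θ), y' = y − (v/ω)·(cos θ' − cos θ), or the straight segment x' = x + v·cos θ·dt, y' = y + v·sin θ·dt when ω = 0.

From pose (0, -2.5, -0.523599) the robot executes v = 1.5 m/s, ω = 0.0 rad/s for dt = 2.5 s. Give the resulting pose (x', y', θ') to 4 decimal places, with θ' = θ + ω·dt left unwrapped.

(3.2476, -4.3750, -0.5236)

θ' = -0.5236 + 0.0·2.5 = -0.5236
ω = 0 → straight: x' = 0 + 1.5·cos(-0.5236)·2.5 = 3.2476
y' = -2.5 + 1.5·sin(-0.5236)·2.5 = -4.3750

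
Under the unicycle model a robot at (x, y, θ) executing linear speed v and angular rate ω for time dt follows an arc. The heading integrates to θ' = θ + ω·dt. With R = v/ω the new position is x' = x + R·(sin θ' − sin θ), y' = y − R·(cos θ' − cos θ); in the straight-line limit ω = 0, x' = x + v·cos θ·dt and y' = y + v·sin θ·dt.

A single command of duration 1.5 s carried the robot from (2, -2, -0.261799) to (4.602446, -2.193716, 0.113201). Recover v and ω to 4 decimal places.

Δθ = 0.113201 − -0.261799 = 0.375000
ω = Δθ/dt = 0.375000/1.5 = 0.2500
R = Δx/(sin θ' − sin θ) = 7.0000
v = R·ω = 7.0000·0.2500 = 1.7500

v = 1.7500, ω = 0.2500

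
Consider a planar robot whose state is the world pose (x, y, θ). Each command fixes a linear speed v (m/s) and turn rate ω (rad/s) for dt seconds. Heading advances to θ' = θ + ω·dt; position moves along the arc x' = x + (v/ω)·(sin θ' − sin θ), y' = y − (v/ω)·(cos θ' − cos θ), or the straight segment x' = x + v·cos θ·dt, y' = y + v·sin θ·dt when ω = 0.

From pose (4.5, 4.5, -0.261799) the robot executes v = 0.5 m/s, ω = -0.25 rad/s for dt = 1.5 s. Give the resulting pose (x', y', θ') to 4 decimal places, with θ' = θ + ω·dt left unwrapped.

θ' = -0.2618 + -0.25·1.5 = -0.6368
R = v/ω = 0.5/-0.25 = -2.0000
x' = 4.5 + -2.0000·(sin -0.6368 − sin -0.2618) = 5.1716
y' = 4.5 − -2.0000·(cos -0.6368 − cos -0.2618) = 4.1762

(5.1716, 4.1762, -0.6368)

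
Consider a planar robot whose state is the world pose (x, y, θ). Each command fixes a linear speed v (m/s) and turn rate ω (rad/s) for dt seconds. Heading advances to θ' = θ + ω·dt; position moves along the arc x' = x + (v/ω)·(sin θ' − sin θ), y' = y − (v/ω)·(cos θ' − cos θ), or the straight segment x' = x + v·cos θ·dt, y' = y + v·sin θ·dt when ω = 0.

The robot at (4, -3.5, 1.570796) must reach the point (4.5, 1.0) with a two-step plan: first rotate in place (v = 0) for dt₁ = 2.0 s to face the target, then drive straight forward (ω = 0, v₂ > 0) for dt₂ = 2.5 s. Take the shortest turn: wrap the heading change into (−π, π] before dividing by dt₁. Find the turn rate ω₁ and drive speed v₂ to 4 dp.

heading to target = atan2(1−-3.5, 4.5−4) = 1.4601
Δθ = wrap(1.4601 − 1.5708) = -0.1107; ω₁ = Δθ/dt₁ = -0.0553
distance = √((4.5−4)² + (1−-3.5)²) = 4.5277; v₂ = distance/dt₂ = 1.8111

ω₁ = -0.0553, v₂ = 1.8111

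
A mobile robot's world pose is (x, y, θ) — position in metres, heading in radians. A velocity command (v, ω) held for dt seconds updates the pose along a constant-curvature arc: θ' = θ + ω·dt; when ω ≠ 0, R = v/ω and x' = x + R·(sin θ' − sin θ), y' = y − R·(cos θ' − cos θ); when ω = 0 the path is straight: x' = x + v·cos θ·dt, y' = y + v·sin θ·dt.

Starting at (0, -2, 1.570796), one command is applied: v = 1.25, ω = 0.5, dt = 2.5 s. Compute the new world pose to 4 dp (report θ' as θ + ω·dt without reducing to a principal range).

(-1.7117, 0.3725, 2.8208)

θ' = 1.5708 + 0.5·2.5 = 2.8208
R = v/ω = 1.25/0.5 = 2.5000
x' = 0 + 2.5000·(sin 2.8208 − sin 1.5708) = -1.7117
y' = -2 − 2.5000·(cos 2.8208 − cos 1.5708) = 0.3725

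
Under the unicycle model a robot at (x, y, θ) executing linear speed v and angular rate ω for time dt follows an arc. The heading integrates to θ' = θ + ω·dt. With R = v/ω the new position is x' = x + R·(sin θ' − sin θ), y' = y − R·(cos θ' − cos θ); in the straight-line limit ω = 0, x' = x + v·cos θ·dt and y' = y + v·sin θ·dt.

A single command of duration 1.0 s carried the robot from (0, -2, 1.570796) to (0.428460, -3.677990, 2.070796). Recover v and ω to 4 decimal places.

v = -1.7500, ω = 0.5000

Δθ = 2.070796 − 1.570796 = 0.500000
ω = Δθ/dt = 0.500000/1.0 = 0.5000
R = −Δy/(cos θ' − cos θ) = -3.5000
v = R·ω = -3.5000·0.5000 = -1.7500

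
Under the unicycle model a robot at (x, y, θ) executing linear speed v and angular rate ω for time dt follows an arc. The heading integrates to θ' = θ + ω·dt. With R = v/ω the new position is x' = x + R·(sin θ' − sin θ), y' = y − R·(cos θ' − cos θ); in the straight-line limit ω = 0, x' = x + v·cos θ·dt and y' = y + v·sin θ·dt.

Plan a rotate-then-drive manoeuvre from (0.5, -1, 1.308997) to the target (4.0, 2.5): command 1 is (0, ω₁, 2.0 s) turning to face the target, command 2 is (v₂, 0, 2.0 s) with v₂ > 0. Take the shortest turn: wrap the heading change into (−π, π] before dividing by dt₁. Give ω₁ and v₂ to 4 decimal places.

ω₁ = -0.2618, v₂ = 2.4749

heading to target = atan2(2.5−-1, 4−0.5) = 0.7854
Δθ = wrap(0.7854 − 1.3090) = -0.5236; ω₁ = Δθ/dt₁ = -0.2618
distance = √((4−0.5)² + (2.5−-1)²) = 4.9497; v₂ = distance/dt₂ = 2.4749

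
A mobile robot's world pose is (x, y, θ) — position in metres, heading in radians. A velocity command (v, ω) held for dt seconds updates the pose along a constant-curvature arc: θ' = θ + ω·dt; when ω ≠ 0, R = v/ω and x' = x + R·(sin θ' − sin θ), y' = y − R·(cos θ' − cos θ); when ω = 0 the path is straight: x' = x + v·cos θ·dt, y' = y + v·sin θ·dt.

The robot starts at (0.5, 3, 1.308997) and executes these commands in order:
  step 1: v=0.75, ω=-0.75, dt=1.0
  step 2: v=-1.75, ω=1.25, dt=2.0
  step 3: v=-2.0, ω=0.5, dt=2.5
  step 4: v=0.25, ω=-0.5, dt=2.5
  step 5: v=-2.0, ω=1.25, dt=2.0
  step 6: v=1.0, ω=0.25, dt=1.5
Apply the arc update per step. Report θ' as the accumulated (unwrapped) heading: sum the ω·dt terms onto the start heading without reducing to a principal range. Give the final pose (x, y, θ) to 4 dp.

(7.5440, 5.1516, 5.9340)

step 1: θ'=0.5590 (R=-1.0000) → pose (0.9356, 3.5890, 0.5590)
step 2: θ'=3.0590 (R=-1.4000) → pose (1.5626, 1.0068, 3.0590)
step 3: θ'=4.3090 (R=-4.0000) → pose (5.5715, 3.4230, 4.3090)
step 4: θ'=3.0590 (R=-0.5000) → pose (5.0704, 3.1210, 3.0590)
step 5: θ'=5.5590 (R=-1.6000) → pose (6.2624, 5.9140, 5.5590)
step 6: θ'=5.9340 (R=4.0000) → pose (7.5440, 5.1516, 5.9340)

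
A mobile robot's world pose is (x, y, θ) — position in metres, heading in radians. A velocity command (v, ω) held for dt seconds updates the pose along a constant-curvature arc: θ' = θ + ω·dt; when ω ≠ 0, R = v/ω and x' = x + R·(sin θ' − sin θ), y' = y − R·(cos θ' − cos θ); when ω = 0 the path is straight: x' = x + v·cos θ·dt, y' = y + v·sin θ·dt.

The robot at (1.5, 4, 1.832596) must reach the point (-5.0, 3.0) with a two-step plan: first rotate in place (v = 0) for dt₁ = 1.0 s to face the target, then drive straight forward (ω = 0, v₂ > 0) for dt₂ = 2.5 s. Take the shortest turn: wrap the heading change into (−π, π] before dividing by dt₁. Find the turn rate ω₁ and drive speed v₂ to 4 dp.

ω₁ = 1.4616, v₂ = 2.6306

heading to target = atan2(3−4, -5−1.5) = -2.9889
Δθ = wrap(-2.9889 − 1.8326) = 1.4616; ω₁ = Δθ/dt₁ = 1.4616
distance = √((-5−1.5)² + (3−4)²) = 6.5765; v₂ = distance/dt₂ = 2.6306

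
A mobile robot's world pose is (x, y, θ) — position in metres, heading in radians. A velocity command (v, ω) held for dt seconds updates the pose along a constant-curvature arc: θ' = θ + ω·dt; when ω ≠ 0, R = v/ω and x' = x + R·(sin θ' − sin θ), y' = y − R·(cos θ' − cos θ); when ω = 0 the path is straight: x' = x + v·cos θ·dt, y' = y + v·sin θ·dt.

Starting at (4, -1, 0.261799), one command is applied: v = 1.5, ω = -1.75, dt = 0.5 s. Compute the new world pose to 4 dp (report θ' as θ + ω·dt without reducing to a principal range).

(4.7151, -1.1270, -0.6132)

θ' = 0.2618 + -1.75·0.5 = -0.6132
R = v/ω = 1.5/-1.75 = -0.8571
x' = 4 + -0.8571·(sin -0.6132 − sin 0.2618) = 4.7151
y' = -1 − -0.8571·(cos -0.6132 − cos 0.2618) = -1.1270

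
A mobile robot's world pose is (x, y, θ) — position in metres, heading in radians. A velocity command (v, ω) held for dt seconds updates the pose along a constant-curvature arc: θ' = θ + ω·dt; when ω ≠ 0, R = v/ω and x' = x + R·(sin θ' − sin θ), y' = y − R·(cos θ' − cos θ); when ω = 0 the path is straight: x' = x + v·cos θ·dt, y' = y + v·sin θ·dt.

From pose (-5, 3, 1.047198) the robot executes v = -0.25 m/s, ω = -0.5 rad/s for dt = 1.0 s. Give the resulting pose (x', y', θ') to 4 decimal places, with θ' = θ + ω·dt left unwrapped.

θ' = 1.0472 + -0.5·1.0 = 0.5472
R = v/ω = -0.25/-0.5 = 0.5000
x' = -5 + 0.5000·(sin 0.5472 − sin 1.0472) = -5.1729
y' = 3 − 0.5000·(cos 0.5472 − cos 1.0472) = 2.8230

(-5.1729, 2.8230, 0.5472)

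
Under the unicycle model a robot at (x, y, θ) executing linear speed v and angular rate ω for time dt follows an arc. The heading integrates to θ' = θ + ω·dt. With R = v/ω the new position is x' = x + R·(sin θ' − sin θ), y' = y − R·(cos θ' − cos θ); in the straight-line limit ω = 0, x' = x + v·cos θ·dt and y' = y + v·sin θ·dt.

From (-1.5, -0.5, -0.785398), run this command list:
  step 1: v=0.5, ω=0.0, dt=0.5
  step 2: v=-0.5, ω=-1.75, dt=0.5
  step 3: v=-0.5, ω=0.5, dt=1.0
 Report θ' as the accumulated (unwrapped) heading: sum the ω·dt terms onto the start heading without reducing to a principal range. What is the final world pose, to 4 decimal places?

step 1: θ'=-0.7854 (straight) → pose (-1.3232, -0.6768, -0.7854)
step 2: θ'=-1.6604 (R=0.2857) → pose (-1.4058, -0.4492, -1.6604)
step 3: θ'=-1.1604 (R=-1.0000) → pose (-1.4848, 0.0393, -1.1604)

(-1.4848, 0.0393, -1.1604)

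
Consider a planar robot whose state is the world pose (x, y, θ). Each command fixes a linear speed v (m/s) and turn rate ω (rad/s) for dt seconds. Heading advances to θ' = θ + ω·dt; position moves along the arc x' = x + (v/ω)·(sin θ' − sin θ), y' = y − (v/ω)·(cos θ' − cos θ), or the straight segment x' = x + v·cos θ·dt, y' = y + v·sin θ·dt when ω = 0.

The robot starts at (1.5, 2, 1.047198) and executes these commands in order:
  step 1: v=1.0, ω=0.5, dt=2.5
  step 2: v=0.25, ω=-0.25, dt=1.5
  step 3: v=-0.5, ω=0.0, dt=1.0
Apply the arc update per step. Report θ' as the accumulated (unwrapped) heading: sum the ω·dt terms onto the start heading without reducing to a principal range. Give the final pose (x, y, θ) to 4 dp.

step 1: θ'=2.2972 (R=2.0000) → pose (1.2631, 4.3284, 2.2972)
step 2: θ'=1.9222 (R=-1.0000) → pose (1.0718, 4.6483, 1.9222)
step 3: θ'=1.9222 (straight) → pose (1.2439, 4.1789, 1.9222)

(1.2439, 4.1789, 1.9222)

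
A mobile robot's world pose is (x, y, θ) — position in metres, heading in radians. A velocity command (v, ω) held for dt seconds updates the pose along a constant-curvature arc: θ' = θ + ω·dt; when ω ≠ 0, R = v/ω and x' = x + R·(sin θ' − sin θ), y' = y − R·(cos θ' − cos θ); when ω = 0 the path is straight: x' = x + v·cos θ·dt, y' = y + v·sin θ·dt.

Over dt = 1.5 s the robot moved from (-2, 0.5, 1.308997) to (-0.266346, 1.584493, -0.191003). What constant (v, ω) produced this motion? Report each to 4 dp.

Δθ = -0.191003 − 1.308997 = -1.500000
ω = Δθ/dt = -1.500000/1.5 = -1.0000
R = Δx/(sin θ' − sin θ) = -1.5000
v = R·ω = -1.5000·-1.0000 = 1.5000

v = 1.5000, ω = -1.0000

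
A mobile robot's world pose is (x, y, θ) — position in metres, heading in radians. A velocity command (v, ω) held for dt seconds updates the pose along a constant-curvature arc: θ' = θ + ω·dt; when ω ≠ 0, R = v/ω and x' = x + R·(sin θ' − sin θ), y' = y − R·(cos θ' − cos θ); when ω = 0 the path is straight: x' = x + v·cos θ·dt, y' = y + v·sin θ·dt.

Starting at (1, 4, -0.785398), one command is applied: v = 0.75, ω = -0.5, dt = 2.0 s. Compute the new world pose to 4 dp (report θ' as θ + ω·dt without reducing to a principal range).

(1.4049, 2.6199, -1.7854)

θ' = -0.7854 + -0.5·2.0 = -1.7854
R = v/ω = 0.75/-0.5 = -1.5000
x' = 1 + -1.5000·(sin -1.7854 − sin -0.7854) = 1.4049
y' = 4 − -1.5000·(cos -1.7854 − cos -0.7854) = 2.6199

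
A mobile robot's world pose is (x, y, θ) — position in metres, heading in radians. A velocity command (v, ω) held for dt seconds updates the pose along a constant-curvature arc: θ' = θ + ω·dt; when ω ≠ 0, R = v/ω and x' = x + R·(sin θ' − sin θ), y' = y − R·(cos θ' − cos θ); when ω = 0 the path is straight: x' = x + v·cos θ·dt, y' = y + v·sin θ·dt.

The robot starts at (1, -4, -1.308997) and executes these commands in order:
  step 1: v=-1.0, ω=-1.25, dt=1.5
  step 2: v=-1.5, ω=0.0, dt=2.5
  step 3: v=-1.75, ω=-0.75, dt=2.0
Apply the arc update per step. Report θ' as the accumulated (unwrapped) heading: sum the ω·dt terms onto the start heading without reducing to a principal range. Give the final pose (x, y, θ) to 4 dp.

step 1: θ'=-3.1840 (R=0.8000) → pose (1.8067, -2.9937, -3.1840)
step 2: θ'=-3.1840 (straight) → pose (5.5533, -3.1526, -3.1840)
step 3: θ'=-4.6840 (R=2.3333) → pose (7.7868, -5.4176, -4.6840)

(7.7868, -5.4176, -4.6840)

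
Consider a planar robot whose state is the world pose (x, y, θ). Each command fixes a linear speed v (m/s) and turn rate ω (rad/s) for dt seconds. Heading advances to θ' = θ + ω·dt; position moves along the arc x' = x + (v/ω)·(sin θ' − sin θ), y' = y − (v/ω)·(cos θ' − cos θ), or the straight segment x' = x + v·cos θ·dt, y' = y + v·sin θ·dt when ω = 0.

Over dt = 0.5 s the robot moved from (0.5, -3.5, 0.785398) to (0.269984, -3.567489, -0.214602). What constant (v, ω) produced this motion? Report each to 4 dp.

Δθ = -0.214602 − 0.785398 = -1.000000
ω = Δθ/dt = -1.000000/0.5 = -2.0000
R = Δx/(sin θ' − sin θ) = 0.2500
v = R·ω = 0.2500·-2.0000 = -0.5000

v = -0.5000, ω = -2.0000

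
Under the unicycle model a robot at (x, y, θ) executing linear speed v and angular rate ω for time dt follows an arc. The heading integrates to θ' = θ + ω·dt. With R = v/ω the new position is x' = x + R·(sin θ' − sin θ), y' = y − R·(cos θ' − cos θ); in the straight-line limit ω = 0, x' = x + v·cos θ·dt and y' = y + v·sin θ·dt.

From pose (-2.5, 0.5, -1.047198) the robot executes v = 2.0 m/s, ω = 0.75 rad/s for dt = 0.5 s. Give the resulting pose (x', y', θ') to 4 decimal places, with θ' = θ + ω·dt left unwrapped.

(-1.8512, -0.2532, -0.6722)

θ' = -1.0472 + 0.75·0.5 = -0.6722
R = v/ω = 2.0/0.75 = 2.6667
x' = -2.5 + 2.6667·(sin -0.6722 − sin -1.0472) = -1.8512
y' = 0.5 − 2.6667·(cos -0.6722 − cos -1.0472) = -0.2532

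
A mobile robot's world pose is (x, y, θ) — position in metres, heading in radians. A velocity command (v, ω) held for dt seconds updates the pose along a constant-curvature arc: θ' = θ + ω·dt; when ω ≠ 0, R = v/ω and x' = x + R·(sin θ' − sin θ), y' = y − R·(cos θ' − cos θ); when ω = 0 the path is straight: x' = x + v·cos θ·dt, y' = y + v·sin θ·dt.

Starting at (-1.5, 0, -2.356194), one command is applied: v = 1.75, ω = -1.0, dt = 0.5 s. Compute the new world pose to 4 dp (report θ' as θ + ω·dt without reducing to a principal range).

θ' = -2.3562 + -1.0·0.5 = -2.8562
R = v/ω = 1.75/-1.0 = -1.7500
x' = -1.5 + -1.7500·(sin -2.8562 − sin -2.3562) = -2.2447
y' = 0 − -1.7500·(cos -2.8562 − cos -2.3562) = -0.4418

(-2.2447, -0.4418, -2.8562)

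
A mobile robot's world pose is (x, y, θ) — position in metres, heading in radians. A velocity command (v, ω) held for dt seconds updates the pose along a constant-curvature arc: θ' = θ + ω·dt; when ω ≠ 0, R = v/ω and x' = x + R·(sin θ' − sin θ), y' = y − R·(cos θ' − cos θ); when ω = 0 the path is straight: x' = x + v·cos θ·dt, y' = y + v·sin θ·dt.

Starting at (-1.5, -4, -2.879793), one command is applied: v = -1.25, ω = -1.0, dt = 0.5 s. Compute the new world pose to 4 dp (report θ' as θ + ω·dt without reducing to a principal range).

θ' = -2.8798 + -1.0·0.5 = -3.3798
R = v/ω = -1.25/-1.0 = 1.2500
x' = -1.5 + 1.2500·(sin -3.3798 − sin -2.8798) = -0.8815
y' = -4 − 1.2500·(cos -3.3798 − cos -2.8798) = -3.9927

(-0.8815, -3.9927, -3.3798)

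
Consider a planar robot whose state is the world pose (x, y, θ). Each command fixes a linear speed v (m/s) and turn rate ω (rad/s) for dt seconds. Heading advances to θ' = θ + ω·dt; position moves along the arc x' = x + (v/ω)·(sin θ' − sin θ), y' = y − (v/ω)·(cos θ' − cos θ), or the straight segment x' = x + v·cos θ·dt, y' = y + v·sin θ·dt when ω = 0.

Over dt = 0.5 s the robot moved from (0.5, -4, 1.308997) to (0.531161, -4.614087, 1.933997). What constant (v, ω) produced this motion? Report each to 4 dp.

Δθ = 1.933997 − 1.308997 = 0.625000
ω = Δθ/dt = 0.625000/0.5 = 1.2500
R = −Δy/(cos θ' − cos θ) = -1.0000
v = R·ω = -1.0000·1.2500 = -1.2500

v = -1.2500, ω = 1.2500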